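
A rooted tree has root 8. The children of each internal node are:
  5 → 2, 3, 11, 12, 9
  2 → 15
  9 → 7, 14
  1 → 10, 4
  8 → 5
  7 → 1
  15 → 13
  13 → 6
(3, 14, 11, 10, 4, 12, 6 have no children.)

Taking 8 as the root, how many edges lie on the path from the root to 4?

5

Climbing from 4 to the root: 4–1–7–9–5–8. That's 5 steps.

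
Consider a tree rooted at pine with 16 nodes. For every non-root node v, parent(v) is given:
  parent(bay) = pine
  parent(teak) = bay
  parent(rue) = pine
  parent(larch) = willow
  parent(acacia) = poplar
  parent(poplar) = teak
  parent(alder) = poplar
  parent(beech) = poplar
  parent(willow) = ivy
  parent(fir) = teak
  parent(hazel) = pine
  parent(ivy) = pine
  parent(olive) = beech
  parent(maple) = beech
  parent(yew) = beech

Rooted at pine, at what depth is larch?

3

Climbing from larch to the root: larch → willow → ivy → pine. That's 3 steps.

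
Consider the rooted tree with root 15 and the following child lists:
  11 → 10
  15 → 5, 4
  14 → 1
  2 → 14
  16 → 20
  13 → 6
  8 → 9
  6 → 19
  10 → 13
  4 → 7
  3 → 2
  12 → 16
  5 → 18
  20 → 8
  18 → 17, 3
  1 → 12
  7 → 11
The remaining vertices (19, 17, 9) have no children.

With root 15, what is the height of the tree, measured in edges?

11

9 sits deepest: 15-5-18-3-2-14-1-12-16-20-8-9 — 11 edges from the root.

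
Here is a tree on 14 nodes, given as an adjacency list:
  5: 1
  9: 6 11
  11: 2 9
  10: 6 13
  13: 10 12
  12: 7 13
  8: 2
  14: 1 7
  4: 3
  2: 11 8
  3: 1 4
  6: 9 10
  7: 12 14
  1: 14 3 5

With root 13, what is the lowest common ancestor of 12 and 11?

13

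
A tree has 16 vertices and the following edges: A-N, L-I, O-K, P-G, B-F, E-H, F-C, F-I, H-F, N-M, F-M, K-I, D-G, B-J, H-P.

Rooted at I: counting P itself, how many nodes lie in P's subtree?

3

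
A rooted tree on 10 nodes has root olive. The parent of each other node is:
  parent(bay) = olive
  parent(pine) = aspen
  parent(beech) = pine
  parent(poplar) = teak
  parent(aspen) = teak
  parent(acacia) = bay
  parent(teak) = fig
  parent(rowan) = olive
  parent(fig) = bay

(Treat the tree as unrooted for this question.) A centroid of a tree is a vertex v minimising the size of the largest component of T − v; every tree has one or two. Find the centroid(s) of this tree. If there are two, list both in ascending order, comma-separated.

Delete fig: the remaining components have sizes 5, 4. Max 5 ≤ 5, so fig is a centroid.
Its neighbour teak also leaves a largest component of size 5, so both are centroids.

fig, teak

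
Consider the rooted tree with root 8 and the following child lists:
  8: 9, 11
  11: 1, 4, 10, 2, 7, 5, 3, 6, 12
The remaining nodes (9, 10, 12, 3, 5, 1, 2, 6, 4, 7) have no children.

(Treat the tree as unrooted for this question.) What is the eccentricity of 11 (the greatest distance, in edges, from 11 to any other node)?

Distances from 11 peak at 2, attained at 9.
11-8-9

2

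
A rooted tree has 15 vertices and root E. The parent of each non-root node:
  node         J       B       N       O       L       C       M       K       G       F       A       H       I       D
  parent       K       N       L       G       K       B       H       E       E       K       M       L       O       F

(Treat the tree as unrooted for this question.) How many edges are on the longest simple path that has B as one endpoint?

7

Distances from B peak at 7, attained at I.
B – N – L – K – E – G – O – I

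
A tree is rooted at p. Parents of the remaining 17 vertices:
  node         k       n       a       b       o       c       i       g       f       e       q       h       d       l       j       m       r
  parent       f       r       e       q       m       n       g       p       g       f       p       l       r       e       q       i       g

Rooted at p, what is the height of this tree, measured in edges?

A deepest node is h, reached by p – g – f – e – l – h.
That path has 5 edges, so the height is 5.

5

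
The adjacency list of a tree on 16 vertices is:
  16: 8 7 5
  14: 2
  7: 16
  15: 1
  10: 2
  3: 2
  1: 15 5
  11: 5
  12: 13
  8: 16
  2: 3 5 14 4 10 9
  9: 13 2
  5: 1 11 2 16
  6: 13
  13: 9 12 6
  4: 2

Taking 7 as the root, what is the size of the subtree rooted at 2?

9

2's subtree: {2, 9, 4, 14, 10, 3, 13, 12, 6}, size 9.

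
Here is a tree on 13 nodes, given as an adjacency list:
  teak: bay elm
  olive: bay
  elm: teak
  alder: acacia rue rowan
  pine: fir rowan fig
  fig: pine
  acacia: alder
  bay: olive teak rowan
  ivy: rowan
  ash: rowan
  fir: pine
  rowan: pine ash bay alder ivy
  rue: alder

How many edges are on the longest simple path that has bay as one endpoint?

3

A farthest node from bay is acacia (fir, fig, rue also at distance 3).
The path bay-rowan-alder-acacia has 3 edges.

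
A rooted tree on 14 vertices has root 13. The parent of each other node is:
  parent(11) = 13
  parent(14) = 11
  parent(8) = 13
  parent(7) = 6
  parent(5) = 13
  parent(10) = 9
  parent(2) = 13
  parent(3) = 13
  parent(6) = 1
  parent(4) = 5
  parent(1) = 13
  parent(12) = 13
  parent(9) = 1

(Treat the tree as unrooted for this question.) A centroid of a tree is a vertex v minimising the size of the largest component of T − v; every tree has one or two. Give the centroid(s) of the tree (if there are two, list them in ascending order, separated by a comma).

Delete 13: the remaining components have sizes 5, 2, 2, 1, 1, 1, 1. Max 5 ≤ 7, so 13 is a centroid.
Every other node leaves some component of size > 7, so the centroid is unique.

13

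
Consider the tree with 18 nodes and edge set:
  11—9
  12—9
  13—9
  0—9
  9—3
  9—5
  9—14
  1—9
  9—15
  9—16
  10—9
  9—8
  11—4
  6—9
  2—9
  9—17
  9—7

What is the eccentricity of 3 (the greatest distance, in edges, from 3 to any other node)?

The node farthest from 3 is 4, via 3–9–11–4 — 3 edges.

3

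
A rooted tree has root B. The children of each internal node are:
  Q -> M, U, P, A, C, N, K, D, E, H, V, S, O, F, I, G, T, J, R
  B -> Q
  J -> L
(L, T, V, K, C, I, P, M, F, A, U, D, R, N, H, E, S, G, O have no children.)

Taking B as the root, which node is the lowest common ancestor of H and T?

H's ancestor chain is H, Q, B and T's is T, Q, B; they first meet at Q.

Q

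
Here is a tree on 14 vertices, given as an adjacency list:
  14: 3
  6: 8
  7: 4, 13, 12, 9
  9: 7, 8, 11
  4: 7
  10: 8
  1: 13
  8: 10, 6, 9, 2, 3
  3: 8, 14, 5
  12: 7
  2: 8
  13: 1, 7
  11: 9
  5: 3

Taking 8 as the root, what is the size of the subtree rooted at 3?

3

3's subtree: {3, 14, 5}, size 3.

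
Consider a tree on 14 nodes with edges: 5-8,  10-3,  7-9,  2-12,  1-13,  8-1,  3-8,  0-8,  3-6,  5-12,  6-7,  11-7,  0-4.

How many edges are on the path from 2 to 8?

3

The path is 2 - 12 - 5 - 8, which has 3 edges.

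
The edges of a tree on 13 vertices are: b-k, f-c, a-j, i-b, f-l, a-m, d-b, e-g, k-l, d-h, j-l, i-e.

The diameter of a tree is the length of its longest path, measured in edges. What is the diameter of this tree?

8

Starting from m, a farthest node is g at distance 8.
One longest path: m – a – j – l – k – b – i – e – g.
So the diameter is 8.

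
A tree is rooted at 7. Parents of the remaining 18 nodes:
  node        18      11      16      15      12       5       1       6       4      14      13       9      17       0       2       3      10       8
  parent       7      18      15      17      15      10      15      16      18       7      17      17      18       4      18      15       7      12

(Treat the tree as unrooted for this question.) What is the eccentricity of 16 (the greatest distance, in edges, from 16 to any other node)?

6

A farthest node from 16 is 5.
The path 16–15–17–18–7–10–5 has 6 edges.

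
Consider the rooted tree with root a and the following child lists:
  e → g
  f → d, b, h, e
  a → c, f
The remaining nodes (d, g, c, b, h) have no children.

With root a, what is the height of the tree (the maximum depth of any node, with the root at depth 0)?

A deepest node is g, reached by a → f → e → g.
That path has 3 edges, so the height is 3.

3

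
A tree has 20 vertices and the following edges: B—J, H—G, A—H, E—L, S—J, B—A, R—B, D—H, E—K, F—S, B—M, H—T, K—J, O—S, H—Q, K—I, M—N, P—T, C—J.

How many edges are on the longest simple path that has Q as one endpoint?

The node farthest from Q is L, via Q-H-A-B-J-K-E-L — 7 edges.

7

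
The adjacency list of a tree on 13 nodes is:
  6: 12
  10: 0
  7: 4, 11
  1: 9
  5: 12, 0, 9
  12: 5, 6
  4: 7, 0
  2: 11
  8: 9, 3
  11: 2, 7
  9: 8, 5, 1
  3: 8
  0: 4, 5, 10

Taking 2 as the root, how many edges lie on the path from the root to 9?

6

Climbing from 9 to the root: 9 – 5 – 0 – 4 – 7 – 11 – 2. That's 6 steps.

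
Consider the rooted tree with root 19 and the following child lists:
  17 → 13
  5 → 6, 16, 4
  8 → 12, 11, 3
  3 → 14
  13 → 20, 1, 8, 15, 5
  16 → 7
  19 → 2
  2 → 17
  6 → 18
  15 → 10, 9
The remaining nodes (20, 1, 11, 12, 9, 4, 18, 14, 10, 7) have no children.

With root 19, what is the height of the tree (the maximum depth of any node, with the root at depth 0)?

A deepest node is 7, reached by 19–2–17–13–5–16–7.
That path has 6 edges, so the height is 6.

6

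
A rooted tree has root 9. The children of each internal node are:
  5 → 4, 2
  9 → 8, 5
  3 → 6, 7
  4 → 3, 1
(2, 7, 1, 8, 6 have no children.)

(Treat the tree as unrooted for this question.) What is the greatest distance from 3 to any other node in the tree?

A farthest node from 3 is 8.
The path 3-4-5-9-8 has 4 edges.

4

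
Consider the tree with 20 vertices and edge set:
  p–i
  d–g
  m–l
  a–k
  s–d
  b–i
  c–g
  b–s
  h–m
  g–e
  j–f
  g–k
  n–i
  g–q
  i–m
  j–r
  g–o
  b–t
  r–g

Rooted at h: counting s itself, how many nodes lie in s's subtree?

12

The subtree rooted at s contains: s, d, g, r, c, o, k, e, q, j, a, f — 12 nodes.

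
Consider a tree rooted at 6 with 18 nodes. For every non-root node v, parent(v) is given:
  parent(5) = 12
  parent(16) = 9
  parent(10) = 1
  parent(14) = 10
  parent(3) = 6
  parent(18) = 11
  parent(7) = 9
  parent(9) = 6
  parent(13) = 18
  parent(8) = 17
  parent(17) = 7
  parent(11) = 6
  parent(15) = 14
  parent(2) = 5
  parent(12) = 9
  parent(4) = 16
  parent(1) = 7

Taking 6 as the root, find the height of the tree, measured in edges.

The longest root-to-leaf path is 6 → 9 → 7 → 1 → 10 → 14 → 15 (6 edges).

6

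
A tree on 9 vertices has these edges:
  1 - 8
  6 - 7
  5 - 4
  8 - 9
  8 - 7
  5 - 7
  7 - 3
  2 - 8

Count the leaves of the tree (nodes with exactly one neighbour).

Exactly 6 nodes have a single neighbour: 1, 2, 3, 4, 6, 9.

6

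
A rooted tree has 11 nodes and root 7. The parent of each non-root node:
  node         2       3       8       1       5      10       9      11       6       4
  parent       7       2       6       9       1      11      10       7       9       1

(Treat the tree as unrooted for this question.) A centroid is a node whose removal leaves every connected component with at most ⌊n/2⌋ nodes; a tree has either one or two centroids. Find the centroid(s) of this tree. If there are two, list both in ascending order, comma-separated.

9

If 9 is removed the pieces have sizes 5, 3, 2, all ≤ ⌊11/2⌋ = 5.
Every other node leaves some component of size > 5, so the centroid is unique.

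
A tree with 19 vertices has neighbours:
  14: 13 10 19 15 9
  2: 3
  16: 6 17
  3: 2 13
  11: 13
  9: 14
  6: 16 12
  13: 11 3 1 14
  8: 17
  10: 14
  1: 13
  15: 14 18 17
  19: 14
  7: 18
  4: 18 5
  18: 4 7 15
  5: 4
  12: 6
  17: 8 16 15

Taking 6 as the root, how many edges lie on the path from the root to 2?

6 → 16 → 17 → 15 → 14 → 13 → 3 → 2 — 7 edges.

7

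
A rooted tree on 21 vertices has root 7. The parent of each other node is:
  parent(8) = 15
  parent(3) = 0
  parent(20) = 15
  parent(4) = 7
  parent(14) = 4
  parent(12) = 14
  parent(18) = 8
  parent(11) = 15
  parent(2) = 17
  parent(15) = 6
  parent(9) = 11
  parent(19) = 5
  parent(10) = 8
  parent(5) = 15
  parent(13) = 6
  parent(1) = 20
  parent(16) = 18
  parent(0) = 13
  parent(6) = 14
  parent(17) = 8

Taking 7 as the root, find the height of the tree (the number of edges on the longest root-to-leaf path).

7

A deepest node is 2, reached by 7 → 4 → 14 → 6 → 15 → 8 → 17 → 2.
That path has 7 edges, so the height is 7.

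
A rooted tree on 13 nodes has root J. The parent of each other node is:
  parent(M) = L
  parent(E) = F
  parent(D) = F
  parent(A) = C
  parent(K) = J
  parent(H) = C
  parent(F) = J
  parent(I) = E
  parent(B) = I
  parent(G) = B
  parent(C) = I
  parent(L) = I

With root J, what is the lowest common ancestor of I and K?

J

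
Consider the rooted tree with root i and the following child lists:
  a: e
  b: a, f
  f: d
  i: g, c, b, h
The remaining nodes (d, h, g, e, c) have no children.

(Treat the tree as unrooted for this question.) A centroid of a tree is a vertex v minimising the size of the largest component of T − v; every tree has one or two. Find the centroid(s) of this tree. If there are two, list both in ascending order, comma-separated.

Removing b splits the tree into components of sizes 4, 2, 2; the largest is 4 ≤ ⌊9/2⌋ = 4.
Every other node leaves some component of size > 4, so the centroid is unique.

b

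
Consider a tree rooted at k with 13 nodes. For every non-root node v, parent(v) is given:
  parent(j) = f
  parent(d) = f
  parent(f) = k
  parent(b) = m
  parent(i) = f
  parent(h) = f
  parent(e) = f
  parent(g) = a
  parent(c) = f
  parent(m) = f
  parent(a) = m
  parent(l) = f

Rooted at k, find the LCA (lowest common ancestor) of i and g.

Ancestors of i (toward the root): i, f, k.
Ancestors of g: g, a, m, f, k.
The deepest node appearing in both lists is f.

f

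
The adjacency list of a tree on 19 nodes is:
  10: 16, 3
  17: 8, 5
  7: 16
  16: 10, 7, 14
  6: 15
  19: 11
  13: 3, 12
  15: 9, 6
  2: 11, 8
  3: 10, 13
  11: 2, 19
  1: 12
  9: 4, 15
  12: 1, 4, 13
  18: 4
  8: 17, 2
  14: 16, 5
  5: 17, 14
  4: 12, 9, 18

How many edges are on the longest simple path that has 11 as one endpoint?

14

Distances from 11 peak at 14, attained at 6.
11 – 2 – 8 – 17 – 5 – 14 – 16 – 10 – 3 – 13 – 12 – 4 – 9 – 15 – 6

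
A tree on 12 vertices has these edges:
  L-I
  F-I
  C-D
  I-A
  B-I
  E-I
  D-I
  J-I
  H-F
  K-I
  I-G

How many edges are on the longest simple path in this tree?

A longest path is C–D–I–F–H, with 4 edges.

4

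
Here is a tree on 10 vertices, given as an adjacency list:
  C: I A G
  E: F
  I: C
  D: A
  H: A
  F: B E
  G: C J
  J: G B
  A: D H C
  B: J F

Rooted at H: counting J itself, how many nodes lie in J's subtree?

4

Descendants of J (including itself): J, B, F, E. That's 4.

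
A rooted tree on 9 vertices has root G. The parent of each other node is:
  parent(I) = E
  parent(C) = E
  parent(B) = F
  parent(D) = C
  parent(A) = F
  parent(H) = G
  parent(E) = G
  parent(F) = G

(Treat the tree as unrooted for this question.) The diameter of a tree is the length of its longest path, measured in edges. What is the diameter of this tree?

A longest path is D-C-E-G-F-A, with 5 edges.

5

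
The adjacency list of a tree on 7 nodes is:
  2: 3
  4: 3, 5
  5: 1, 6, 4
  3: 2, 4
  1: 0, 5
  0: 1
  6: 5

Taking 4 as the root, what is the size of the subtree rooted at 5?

4

5's subtree: {5, 1, 6, 0}, size 4.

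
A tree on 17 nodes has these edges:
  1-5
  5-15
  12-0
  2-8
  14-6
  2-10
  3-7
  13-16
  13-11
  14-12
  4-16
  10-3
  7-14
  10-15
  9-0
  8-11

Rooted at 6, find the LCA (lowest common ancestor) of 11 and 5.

Ancestors of 11 (toward the root): 11, 8, 2, 10, 3, 7, 14, 6.
Ancestors of 5: 5, 15, 10, 3, 7, 14, 6.
The deepest node appearing in both lists is 10.

10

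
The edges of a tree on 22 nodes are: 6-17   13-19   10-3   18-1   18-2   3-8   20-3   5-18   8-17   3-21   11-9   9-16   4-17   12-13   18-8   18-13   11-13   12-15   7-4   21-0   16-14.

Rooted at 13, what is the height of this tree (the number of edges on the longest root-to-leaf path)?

5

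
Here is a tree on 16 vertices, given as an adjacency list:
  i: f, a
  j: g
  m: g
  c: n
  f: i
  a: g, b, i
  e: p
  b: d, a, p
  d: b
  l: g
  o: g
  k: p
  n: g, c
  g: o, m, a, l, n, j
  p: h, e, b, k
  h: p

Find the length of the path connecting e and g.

e – p – b – a – g: 4 edges.

4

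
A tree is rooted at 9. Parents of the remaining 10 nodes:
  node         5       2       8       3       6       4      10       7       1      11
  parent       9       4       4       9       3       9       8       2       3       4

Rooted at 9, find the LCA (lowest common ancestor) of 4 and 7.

4's ancestor chain is 4, 9 and 7's is 7, 2, 4, 9; they first meet at 4.

4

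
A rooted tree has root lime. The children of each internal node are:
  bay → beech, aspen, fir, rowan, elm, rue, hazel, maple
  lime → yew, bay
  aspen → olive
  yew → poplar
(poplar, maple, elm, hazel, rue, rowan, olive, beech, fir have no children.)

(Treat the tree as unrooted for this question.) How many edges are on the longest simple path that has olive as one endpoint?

5

Distances from olive peak at 5, attained at poplar.
olive-aspen-bay-lime-yew-poplar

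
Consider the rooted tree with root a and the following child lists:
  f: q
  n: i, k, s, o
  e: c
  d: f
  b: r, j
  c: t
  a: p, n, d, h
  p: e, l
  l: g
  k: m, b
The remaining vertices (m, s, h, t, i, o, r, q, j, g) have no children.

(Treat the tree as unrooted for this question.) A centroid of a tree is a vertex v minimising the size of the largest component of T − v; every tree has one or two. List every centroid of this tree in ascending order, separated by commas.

If a is removed the pieces have sizes 9, 6, 3, 1, all ≤ ⌊20/2⌋ = 10.
Every other node leaves some component of size > 10, so the centroid is unique.

a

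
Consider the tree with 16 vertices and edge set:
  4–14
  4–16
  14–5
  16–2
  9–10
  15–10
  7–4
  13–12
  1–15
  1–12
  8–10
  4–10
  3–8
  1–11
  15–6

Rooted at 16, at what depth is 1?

4

16 – 4 – 10 – 15 – 1 — 4 edges.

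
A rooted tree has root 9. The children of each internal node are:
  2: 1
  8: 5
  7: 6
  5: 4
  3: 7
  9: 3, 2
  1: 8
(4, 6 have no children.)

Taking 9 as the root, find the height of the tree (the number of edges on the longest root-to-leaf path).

5

The longest root-to-leaf path is 9 → 2 → 1 → 8 → 5 → 4 (5 edges).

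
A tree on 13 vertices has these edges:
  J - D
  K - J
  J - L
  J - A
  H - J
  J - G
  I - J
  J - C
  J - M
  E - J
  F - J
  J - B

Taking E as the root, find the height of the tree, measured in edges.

2

L sits deepest: E–J–L — 2 edges from the root.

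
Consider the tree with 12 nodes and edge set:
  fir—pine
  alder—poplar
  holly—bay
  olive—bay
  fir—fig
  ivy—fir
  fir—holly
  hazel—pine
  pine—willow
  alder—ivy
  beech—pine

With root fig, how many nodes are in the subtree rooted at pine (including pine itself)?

pine's subtree: {pine, willow, hazel, beech}, size 4.

4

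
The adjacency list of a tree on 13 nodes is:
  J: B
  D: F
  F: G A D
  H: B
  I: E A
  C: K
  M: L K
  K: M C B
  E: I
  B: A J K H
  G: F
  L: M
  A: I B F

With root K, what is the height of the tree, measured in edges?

The longest root-to-leaf path is K–B–A–I–E (4 edges).

4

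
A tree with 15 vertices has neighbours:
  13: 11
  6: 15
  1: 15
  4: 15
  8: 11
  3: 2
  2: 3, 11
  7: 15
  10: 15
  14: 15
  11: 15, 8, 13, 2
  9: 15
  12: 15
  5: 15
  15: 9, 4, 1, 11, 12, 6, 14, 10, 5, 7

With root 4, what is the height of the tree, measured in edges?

4

A deepest node is 3, reached by 4 → 15 → 11 → 2 → 3.
That path has 4 edges, so the height is 4.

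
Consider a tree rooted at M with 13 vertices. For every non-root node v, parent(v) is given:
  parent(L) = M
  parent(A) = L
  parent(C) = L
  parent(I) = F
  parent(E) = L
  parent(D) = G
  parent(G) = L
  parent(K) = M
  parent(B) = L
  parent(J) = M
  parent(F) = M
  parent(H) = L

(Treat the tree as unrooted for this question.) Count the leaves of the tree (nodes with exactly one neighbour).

The leaves are A, B, C, D, E, H, I, J, K.
That is 9 leaves.

9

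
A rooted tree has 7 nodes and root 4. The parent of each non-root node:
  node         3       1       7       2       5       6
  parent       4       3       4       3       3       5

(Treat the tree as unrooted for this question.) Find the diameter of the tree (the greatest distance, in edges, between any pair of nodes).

4

BFS from 6 reaches 7 last, at distance 4; BFS from 7 confirms no node is farther.
Path: 6 – 5 – 3 – 4 – 7.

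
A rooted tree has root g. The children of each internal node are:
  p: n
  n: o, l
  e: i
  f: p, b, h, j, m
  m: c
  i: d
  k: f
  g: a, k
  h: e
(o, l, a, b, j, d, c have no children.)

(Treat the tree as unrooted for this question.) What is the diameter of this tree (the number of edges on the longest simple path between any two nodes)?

A longest path is d-i-e-h-f-k-g-a, with 7 edges.

7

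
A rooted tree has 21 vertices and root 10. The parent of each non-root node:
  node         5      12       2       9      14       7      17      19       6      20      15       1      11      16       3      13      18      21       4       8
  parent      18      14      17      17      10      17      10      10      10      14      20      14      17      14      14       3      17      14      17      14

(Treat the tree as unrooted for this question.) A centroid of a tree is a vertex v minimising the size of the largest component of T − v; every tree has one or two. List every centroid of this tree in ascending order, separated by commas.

If 10 is removed the pieces have sizes 10, 8, 1, 1, all ≤ ⌊21/2⌋ = 10.
No neighbour of 10 does as well, so 10 is the unique centroid.

10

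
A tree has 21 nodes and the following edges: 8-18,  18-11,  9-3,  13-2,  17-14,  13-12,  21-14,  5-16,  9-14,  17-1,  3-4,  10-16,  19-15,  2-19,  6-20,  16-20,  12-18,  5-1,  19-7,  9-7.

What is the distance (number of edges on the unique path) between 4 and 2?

5

The path is 4–3–9–7–19–2, which has 5 edges.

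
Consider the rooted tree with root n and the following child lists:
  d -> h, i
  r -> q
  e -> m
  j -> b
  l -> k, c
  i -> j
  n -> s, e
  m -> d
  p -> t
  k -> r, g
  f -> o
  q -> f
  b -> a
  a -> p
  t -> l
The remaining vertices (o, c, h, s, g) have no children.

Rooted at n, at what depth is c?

Climbing from c to the root: c – l – t – p – a – b – j – i – d – m – e – n. That's 11 steps.

11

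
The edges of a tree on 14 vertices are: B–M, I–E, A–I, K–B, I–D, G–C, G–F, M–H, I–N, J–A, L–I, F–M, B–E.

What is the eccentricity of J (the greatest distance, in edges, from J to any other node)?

8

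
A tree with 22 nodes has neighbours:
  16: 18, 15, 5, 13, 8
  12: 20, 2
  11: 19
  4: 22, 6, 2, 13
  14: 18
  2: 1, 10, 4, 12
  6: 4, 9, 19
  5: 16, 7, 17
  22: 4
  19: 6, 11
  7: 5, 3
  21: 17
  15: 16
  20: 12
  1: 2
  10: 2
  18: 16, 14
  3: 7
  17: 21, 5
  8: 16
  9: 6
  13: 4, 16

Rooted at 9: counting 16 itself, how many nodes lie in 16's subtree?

10

The subtree rooted at 16 contains: 16, 5, 18, 8, 15, 17, 7, 14, 21, 3 — 10 nodes.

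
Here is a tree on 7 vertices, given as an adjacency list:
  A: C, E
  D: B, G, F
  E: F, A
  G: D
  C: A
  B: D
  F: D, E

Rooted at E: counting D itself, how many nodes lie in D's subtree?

3

D's subtree: {D, G, B}, size 3.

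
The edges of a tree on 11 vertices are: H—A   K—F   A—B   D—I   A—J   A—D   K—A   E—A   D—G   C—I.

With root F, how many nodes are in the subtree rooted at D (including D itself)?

4

The subtree rooted at D contains: D, I, G, C — 4 nodes.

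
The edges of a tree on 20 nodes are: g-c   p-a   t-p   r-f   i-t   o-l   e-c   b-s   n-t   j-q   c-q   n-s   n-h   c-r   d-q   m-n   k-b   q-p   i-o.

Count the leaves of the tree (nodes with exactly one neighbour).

Degree-1 nodes: a, d, e, f, g, h, j, k, l, m — 10 of them.

10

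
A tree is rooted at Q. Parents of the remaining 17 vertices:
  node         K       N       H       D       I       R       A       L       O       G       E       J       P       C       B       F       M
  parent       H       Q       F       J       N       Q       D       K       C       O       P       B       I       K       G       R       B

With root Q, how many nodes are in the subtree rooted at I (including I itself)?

I's subtree: {I, P, E}, size 3.

3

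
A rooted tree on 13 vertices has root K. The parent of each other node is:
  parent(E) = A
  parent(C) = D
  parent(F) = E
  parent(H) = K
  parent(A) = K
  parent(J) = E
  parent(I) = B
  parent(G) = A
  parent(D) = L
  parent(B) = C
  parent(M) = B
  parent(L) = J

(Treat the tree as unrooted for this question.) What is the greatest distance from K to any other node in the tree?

Distances from K peak at 8, attained at M (I also at distance 8).
K-A-E-J-L-D-C-B-M

8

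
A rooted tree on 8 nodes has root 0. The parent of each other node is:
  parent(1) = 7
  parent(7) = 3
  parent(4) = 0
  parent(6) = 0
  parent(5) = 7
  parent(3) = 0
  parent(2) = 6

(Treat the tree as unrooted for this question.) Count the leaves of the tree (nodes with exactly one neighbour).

Exactly 4 nodes have a single neighbour: 1, 2, 4, 5.

4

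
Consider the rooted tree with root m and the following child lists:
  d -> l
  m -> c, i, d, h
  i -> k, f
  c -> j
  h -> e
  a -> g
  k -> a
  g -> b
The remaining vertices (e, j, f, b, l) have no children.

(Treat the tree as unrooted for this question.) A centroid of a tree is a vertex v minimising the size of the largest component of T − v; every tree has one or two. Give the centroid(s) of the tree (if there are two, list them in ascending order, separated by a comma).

m

If m is removed the pieces have sizes 6, 2, 2, 2, all ≤ ⌊13/2⌋ = 6.
Every other node leaves some component of size > 6, so the centroid is unique.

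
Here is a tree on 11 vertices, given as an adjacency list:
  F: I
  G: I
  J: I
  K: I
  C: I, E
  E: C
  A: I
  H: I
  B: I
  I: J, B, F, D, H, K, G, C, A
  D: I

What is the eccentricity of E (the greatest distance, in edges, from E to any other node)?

A farthest node from E is A (H, D, K, F, G, J, B also at distance 3).
The path E–C–I–A has 3 edges.

3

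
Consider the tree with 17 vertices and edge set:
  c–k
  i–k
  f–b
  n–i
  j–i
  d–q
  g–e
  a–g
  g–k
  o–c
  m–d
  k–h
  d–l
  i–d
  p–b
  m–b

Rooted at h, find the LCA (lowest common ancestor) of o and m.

k

o's ancestor chain is o, c, k, h and m's is m, d, i, k, h; they first meet at k.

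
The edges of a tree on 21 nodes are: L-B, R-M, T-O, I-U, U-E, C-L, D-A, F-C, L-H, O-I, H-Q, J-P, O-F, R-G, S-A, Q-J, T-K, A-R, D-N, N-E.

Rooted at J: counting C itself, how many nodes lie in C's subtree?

15

The subtree rooted at C contains: C, F, O, T, I, K, U, E, N, D, A, S, R, G, M — 15 nodes.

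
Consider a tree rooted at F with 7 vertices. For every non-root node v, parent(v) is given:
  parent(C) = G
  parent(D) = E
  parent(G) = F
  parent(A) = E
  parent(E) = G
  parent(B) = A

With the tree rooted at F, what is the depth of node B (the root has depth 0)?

Climbing from B to the root: B → A → E → G → F. That's 4 steps.

4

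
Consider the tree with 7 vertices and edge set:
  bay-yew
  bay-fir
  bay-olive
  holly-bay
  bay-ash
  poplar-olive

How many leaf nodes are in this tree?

5

Exactly 5 nodes have a single neighbour: ash, fir, holly, poplar, yew.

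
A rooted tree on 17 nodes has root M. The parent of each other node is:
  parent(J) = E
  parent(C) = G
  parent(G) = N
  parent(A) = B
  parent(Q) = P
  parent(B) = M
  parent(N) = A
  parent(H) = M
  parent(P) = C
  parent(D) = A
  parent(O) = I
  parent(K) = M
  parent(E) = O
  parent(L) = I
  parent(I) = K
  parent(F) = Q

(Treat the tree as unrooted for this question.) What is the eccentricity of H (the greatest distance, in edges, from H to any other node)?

9

Distances from H peak at 9, attained at F.
H-M-B-A-N-G-C-P-Q-F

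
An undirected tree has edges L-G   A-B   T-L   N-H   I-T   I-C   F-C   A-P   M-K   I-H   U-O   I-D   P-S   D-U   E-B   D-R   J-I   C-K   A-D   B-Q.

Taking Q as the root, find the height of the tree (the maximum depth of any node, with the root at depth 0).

A deepest node is G, reached by Q – B – A – D – I – T – L – G.
That path has 7 edges, so the height is 7.

7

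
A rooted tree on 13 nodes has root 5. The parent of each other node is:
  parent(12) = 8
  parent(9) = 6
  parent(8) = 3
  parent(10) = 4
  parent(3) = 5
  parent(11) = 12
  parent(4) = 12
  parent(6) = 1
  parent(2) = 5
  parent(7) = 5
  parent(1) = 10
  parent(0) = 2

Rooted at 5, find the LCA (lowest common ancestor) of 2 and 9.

5

Path 2→root: 2 5; path 9→root: 9 6 1 10 4 12 8 3 5.
First common node: 5.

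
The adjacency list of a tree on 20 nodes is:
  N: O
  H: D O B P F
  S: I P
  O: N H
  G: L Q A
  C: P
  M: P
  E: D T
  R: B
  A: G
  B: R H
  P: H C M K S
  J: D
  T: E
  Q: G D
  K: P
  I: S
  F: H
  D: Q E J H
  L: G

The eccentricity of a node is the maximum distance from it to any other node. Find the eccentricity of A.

7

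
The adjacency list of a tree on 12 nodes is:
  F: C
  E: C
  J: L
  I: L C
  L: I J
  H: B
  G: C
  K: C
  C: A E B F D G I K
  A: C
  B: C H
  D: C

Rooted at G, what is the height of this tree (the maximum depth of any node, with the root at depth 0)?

4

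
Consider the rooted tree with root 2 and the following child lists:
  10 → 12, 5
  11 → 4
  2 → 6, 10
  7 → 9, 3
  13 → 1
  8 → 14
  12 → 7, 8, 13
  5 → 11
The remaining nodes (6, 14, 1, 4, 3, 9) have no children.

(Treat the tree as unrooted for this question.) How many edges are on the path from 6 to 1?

Walking from 6: 6 – 2 – 10 – 12 – 13 – 1. Length 5.

5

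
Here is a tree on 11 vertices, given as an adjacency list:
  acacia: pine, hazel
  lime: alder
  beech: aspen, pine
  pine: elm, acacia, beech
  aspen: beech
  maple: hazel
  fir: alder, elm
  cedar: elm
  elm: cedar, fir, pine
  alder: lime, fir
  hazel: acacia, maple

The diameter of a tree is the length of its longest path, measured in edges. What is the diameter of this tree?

Starting from lime, a farthest node is maple at distance 7.
One longest path: lime–alder–fir–elm–pine–acacia–hazel–maple.
So the diameter is 7.

7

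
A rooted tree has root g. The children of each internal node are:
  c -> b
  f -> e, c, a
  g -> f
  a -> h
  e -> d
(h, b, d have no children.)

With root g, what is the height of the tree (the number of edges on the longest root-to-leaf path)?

3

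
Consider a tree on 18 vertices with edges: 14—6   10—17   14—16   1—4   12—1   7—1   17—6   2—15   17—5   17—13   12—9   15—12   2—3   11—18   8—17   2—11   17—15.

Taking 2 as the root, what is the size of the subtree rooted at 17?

Descendants of 17 (including itself): 17, 5, 6, 10, 13, 8, 14, 16. That's 8.

8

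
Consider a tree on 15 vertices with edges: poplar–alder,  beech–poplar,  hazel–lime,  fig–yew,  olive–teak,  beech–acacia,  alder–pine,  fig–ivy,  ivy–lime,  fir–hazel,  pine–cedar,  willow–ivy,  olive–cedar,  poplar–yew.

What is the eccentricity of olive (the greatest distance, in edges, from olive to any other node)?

10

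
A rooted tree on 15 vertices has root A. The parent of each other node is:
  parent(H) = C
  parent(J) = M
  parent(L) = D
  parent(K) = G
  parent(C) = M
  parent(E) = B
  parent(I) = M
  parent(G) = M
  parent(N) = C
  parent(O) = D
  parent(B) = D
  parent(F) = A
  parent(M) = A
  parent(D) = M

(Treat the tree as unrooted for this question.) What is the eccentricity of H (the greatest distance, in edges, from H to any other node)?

The node farthest from H is E, via H – C – M – D – B – E — 5 edges.

5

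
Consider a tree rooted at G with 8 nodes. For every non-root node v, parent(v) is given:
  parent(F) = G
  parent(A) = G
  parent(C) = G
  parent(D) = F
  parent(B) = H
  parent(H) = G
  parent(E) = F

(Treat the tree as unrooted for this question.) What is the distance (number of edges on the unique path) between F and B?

3

F – G – H – B: 3 edges.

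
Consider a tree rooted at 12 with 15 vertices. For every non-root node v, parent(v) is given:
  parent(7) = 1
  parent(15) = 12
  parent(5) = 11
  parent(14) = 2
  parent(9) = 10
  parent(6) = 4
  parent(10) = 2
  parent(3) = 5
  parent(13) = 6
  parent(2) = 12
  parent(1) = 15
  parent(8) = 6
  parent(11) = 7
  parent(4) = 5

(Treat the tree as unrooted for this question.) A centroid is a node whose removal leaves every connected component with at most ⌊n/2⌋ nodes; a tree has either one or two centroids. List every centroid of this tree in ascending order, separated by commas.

Delete 7: the remaining components have sizes 7, 7. Max 7 ≤ 7, so 7 is a centroid.
Every other node leaves some component of size > 7, so the centroid is unique.

7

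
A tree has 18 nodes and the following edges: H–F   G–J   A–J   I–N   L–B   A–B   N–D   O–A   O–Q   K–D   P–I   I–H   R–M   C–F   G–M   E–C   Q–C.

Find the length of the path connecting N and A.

7

Walking from N: N–I–H–F–C–Q–O–A. Length 7.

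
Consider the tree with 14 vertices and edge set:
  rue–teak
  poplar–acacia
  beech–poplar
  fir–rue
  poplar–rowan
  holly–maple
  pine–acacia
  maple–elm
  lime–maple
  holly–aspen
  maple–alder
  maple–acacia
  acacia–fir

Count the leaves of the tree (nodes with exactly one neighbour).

The leaves are alder, aspen, beech, elm, lime, pine, rowan, teak.
That is 8 leaves.

8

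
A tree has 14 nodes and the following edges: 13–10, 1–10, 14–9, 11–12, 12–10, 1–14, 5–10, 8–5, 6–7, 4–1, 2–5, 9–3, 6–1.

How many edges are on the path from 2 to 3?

2–5–10–1–14–9–3: 6 edges.

6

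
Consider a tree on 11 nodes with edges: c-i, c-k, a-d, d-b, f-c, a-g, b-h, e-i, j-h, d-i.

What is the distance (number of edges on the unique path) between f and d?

3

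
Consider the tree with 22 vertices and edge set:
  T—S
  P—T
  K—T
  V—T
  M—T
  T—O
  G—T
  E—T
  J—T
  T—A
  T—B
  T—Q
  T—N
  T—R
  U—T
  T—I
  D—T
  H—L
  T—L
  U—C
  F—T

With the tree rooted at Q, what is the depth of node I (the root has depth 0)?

2

Q → T → I — 2 edges.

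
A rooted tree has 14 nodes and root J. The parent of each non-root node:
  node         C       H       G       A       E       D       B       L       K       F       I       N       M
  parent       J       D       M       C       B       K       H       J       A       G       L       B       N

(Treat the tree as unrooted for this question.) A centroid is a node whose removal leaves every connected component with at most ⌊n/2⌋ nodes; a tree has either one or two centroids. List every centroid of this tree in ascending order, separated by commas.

D, H

Removing H splits the tree into components of sizes 7, 6; the largest is 7 ≤ ⌊14/2⌋ = 7.
Its neighbour D also leaves a largest component of size 7, so both are centroids.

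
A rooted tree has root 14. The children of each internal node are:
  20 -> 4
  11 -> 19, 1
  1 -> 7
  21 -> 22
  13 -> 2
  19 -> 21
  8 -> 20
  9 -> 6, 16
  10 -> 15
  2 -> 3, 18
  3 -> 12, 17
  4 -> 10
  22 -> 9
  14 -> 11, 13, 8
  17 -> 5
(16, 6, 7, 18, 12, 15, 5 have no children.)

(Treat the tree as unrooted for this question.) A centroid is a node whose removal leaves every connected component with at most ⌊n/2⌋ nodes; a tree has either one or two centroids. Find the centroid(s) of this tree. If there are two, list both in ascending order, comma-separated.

Removing 14 splits the tree into components of sizes 9, 7, 5; the largest is 9 ≤ ⌊22/2⌋ = 11.
Every other node leaves some component of size > 11, so the centroid is unique.

14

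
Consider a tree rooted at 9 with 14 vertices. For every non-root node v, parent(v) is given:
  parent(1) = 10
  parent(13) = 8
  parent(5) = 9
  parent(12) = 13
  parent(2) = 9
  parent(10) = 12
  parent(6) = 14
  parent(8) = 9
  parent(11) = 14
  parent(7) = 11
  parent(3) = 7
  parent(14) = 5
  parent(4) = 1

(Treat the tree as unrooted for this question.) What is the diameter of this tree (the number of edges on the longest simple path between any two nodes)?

A longest path is 4 – 1 – 10 – 12 – 13 – 8 – 9 – 5 – 14 – 11 – 7 – 3, with 11 edges.

11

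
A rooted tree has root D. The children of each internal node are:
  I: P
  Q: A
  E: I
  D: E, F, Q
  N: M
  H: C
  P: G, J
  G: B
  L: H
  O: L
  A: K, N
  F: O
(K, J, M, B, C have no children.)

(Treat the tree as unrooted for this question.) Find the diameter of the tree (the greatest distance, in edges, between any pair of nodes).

10

BFS from C reaches B last, at distance 10; BFS from B confirms no node is farther.
Path: C–H–L–O–F–D–E–I–P–G–B.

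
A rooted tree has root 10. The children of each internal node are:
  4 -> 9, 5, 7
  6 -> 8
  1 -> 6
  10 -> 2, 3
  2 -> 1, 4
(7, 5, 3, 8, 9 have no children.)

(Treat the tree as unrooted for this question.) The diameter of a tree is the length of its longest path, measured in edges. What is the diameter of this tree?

A longest path is 8–6–1–2–4–9, with 5 edges.

5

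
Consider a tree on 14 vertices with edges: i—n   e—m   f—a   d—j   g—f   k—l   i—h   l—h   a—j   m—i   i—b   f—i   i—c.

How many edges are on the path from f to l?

3

f – i – h – l: 3 edges.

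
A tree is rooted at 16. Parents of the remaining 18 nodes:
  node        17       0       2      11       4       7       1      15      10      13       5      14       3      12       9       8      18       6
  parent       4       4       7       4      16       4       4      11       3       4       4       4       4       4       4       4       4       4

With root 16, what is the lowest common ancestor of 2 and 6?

4

2's ancestor chain is 2, 7, 4, 16 and 6's is 6, 4, 16; they first meet at 4.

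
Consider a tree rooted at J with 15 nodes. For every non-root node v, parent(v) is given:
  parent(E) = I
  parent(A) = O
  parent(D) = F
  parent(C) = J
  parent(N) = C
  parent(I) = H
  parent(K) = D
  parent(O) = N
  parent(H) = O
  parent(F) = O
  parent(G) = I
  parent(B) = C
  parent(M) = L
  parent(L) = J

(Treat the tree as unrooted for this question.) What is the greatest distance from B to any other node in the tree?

6

A farthest node from B is G (K, E also at distance 6).
The path B–C–N–O–H–I–G has 6 edges.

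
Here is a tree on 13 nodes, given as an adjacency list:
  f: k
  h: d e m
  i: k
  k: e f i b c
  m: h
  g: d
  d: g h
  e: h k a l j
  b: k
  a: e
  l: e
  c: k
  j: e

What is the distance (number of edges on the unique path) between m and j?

3

Walking from m: m–h–e–j. Length 3.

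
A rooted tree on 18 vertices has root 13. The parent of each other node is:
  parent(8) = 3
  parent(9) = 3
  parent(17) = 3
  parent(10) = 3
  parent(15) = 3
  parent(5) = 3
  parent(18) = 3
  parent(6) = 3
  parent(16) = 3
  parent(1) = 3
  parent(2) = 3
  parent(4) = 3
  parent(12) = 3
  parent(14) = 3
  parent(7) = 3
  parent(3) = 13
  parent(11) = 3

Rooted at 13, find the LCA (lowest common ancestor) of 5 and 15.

3

Path 5→root: 5 3 13; path 15→root: 15 3 13.
First common node: 3.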